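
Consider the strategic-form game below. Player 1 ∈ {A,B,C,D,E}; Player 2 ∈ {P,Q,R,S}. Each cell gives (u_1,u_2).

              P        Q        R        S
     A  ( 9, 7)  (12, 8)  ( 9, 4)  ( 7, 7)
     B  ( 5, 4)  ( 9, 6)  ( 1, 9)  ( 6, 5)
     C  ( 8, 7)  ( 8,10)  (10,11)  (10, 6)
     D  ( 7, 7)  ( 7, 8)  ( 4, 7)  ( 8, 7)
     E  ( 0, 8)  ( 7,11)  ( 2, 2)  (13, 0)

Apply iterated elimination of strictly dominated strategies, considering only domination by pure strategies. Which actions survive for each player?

P1 drop B (A beats it: P:9>5 Q:12>9 R:9>1 S:7>6)
P1 drop D (C beats it: P:8>7 Q:8>7 R:10>4 S:10>8)
P2 drop P (Q beats it: A:8>7 C:10>7 E:11>8)
P2 drop S (Q beats it: A:8>7 C:10>6 E:11>0)
P1 drop E (A beats it: Q:12>7 R:9>2)
P1→{A,C} P2→{Q,R}

Survivors P1:{A,C} P2:{Q,R}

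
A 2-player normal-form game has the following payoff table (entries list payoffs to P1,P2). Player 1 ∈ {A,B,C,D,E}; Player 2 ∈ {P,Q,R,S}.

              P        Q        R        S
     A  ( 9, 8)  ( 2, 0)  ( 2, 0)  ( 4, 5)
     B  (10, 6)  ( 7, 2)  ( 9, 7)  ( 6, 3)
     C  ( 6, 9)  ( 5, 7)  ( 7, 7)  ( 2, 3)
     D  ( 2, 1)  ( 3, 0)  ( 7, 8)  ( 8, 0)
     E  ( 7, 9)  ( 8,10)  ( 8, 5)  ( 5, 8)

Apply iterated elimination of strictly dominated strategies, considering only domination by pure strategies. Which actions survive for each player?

Remaining: P1:{B,E} P2:{P,Q,R}

P1 drop A (B beats it: P:10>9 Q:7>2 R:9>2 S:6>4)
P1 drop C (B beats it: P:10>6 Q:7>5 R:9>7 S:6>2)
P2 drop S (P beats it: B:6>3 D:1>0 E:9>8)
P1 drop D (B beats it: P:10>2 Q:7>3 R:9>7)
P1→{B,E} P2→{P,Q,R}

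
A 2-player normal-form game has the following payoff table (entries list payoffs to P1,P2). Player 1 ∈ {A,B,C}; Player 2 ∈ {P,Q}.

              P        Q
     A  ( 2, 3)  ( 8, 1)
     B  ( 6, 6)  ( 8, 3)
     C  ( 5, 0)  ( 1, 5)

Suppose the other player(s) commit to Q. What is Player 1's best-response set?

u_1(A vs Q) = 8
u_1(B vs Q) = 8
u_1(C vs Q) = 1
max payoff 8 at {A,B}

P1 best: {A,B}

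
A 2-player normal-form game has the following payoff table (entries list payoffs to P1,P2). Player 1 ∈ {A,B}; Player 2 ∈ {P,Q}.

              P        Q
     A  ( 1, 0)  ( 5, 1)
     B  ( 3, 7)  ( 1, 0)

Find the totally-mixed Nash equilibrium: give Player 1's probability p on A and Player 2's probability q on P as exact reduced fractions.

P1 mixes 7/8 on A; P2 mixes 2/3 on P

P1 indiff ⇒ q·1+(1-q)·5 = q·3+(1-q)·1 ⇒ q(-2) = (1-q)(-4) ⇒ q = 2/3
P2 indiff ⇒ p·0+(1-p)·7 = p·1+(1-p)·0 ⇒ p(-1) = (1-p)(-7) ⇒ p = 7/8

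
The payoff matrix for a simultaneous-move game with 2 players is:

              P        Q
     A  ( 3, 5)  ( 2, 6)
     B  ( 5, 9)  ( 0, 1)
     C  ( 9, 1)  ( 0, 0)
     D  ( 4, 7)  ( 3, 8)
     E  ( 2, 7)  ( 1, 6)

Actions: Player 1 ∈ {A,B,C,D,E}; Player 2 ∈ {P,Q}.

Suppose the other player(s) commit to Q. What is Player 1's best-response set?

BR_1 = {D}

u_1(A vs Q) = 2
u_1(B vs Q) = 0
u_1(C vs Q) = 0
u_1(D vs Q) = 3
u_1(E vs Q) = 1
max payoff 3 at {D}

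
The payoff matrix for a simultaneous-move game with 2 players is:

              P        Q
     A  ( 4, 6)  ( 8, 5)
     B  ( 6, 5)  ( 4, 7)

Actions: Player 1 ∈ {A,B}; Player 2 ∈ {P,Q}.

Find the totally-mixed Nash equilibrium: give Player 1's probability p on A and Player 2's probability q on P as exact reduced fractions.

p=2/3, q=2/3

P1 indiff ⇒ q·4+(1-q)·8 = q·6+(1-q)·4 ⇒ q(-2) = (1-q)(-4) ⇒ q = 2/3
P2 indiff ⇒ p·6+(1-p)·5 = p·5+(1-p)·7 ⇒ p(1) = (1-p)(2) ⇒ p = 2/3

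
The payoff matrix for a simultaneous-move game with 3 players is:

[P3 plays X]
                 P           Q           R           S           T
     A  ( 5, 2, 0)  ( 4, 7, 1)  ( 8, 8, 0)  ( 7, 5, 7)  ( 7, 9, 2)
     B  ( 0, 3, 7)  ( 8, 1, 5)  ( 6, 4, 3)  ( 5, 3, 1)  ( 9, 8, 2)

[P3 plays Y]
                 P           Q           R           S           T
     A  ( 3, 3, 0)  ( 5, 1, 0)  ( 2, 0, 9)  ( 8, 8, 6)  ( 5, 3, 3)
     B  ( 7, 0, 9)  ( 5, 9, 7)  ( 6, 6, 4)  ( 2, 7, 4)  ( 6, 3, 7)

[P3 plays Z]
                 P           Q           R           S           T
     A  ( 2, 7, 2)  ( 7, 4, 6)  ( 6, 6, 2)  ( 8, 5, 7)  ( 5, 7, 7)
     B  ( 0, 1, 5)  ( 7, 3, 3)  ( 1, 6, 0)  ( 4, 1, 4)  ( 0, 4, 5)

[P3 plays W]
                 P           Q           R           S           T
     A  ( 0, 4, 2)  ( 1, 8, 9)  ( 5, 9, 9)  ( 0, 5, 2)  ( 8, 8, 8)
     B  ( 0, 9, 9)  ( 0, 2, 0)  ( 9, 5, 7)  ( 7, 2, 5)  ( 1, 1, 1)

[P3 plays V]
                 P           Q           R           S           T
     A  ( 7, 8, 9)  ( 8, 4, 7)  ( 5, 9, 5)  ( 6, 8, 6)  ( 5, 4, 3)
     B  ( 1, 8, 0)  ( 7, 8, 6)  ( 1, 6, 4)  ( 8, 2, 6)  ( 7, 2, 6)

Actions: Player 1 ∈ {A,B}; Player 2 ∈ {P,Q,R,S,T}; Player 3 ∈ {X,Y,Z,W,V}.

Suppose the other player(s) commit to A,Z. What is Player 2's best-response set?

u_2(P vs A,Z) = 7
u_2(Q vs A,Z) = 4
u_2(R vs A,Z) = 6
u_2(S vs A,Z) = 5
u_2(T vs A,Z) = 7
max payoff 7 at {P,T}

P2 best: {P,T}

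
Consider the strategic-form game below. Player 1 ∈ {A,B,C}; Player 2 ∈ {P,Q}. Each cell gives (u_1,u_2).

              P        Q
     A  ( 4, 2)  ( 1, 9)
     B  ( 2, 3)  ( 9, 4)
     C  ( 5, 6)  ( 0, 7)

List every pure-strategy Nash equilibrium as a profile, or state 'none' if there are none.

Nash profiles: (B,Q)

(A,P): not NE [P1→C gives 5>4; P2→Q gives 9>2]
(A,Q): not NE [P1→B gives 9>1]
(B,P): not NE [P1→C gives 5>2; P2→Q gives 4>3]
(B,Q): NE
(C,P): not NE [P2→Q gives 7>6]
(C,Q): not NE [P1→B gives 9>0]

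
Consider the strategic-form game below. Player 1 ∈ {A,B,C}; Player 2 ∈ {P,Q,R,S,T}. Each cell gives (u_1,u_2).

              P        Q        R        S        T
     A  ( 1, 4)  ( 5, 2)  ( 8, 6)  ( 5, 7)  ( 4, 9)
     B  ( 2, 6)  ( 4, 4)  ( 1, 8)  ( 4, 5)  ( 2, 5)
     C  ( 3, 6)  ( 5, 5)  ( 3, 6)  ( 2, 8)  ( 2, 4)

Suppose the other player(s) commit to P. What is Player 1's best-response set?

BR_1 = {C}

u_1(A vs P) = 1
u_1(B vs P) = 2
u_1(C vs P) = 3
max payoff 3 at {C}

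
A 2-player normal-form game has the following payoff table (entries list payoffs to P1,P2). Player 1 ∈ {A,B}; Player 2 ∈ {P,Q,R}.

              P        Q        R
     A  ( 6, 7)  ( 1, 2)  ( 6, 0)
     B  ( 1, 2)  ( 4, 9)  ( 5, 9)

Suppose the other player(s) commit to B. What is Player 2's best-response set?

u_2(P vs B) = 2
u_2(Q vs B) = 9
u_2(R vs B) = 9
max payoff 9 at {Q,R}

BR_2 = {Q,R}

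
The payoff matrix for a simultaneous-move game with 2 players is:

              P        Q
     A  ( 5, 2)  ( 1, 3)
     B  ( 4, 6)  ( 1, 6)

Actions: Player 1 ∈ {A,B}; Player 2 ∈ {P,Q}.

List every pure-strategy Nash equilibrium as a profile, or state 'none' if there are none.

NE set: (A,Q), (B,Q)

(A,P): not NE [P2→Q gives 3>2]
(A,Q): NE
(B,P): not NE [P1→A gives 5>4]
(B,Q): NE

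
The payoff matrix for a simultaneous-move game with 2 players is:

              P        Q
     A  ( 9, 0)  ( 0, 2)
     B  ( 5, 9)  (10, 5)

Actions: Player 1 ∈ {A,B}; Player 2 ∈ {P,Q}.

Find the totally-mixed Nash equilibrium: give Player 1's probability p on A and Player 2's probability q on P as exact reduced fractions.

P1 mixes 2/3 on A; P2 mixes 5/7 on P

P1 indiff ⇒ q·9+(1-q)·0 = q·5+(1-q)·10 ⇒ q(4) = (1-q)(10) ⇒ q = 5/7
P2 indiff ⇒ p·0+(1-p)·9 = p·2+(1-p)·5 ⇒ p(-2) = (1-p)(-4) ⇒ p = 2/3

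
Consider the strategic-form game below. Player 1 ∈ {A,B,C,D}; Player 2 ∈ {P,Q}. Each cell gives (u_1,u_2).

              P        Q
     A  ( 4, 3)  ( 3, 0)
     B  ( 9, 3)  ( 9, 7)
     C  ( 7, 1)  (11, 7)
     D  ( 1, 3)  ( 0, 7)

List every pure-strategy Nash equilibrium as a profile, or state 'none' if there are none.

(A,P): not NE [P1→B gives 9>4]
(A,Q): not NE [P1→C gives 11>3; P2→P gives 3>0]
(B,P): not NE [P2→Q gives 7>3]
(B,Q): not NE [P1→C gives 11>9]
(C,P): not NE [P1→B gives 9>7; P2→Q gives 7>1]
(C,Q): NE
(D,P): not NE [P1→B gives 9>1; P2→Q gives 7>3]
(D,Q): not NE [P1→C gives 11>0]

PSNE = {(C,Q)}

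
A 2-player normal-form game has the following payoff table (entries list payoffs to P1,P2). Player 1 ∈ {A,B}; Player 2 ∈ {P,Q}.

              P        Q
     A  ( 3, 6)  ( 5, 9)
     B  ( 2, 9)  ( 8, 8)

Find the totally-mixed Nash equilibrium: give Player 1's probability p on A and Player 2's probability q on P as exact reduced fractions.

P1 mixes 1/4 on A; P2 mixes 3/4 on P

P1 indiff ⇒ q·3+(1-q)·5 = q·2+(1-q)·8 ⇒ q(1) = (1-q)(3) ⇒ q = 3/4
P2 indiff ⇒ p·6+(1-p)·9 = p·9+(1-p)·8 ⇒ p(-3) = (1-p)(-1) ⇒ p = 1/4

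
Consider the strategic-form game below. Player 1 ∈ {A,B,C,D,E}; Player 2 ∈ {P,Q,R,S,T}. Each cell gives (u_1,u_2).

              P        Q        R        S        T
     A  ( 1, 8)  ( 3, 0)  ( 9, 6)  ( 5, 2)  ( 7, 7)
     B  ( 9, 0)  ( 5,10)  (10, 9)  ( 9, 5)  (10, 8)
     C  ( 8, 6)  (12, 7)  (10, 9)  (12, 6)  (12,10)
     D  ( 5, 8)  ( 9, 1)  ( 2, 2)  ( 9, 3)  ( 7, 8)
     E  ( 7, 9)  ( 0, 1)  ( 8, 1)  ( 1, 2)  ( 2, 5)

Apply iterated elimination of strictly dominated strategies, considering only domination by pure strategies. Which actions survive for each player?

Survivors P1:{B,C} P2:{Q,R,T}

P1 drop A (B beats it: P:9>1 Q:5>3 R:10>9 S:9>5 T:10>7)
P1 drop D (C beats it: P:8>5 Q:12>9 R:10>2 S:12>9 T:12>7)
P1 drop E (B beats it: P:9>7 Q:5>0 R:10>8 S:9>1 T:10>2)
P2 drop P (Q beats it: B:10>0 C:7>6)
P2 drop S (Q beats it: B:10>5 C:7>6)
P1→{B,C} P2→{Q,R,T}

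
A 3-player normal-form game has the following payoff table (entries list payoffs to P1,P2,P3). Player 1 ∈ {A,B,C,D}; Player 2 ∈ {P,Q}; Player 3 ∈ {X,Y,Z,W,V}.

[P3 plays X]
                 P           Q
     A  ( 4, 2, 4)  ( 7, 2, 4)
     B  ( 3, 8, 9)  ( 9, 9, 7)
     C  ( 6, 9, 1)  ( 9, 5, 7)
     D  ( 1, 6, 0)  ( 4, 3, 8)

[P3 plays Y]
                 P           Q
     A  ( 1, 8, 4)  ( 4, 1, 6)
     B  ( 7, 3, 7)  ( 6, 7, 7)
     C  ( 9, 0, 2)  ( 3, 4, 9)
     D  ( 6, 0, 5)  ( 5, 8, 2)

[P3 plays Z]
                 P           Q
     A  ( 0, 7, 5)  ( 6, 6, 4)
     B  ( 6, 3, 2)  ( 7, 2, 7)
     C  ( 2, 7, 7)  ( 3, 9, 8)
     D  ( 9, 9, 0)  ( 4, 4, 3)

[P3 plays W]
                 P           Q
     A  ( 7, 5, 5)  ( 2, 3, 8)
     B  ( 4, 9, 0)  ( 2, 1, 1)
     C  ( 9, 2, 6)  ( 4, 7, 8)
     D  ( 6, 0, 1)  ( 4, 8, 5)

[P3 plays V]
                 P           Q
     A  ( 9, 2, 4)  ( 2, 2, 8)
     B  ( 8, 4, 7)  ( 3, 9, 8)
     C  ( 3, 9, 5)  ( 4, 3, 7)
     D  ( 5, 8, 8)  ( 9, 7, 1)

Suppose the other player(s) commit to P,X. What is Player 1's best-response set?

BR_1 = {C}

u_1(A vs P,X) = 4
u_1(B vs P,X) = 3
u_1(C vs P,X) = 6
u_1(D vs P,X) = 1
max payoff 6 at {C}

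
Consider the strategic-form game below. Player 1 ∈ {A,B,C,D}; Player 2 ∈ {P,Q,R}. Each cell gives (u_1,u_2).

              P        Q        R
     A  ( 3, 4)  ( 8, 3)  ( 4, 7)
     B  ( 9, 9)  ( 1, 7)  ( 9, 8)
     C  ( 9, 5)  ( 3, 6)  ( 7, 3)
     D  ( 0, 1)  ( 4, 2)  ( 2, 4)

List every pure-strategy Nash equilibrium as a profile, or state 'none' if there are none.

(A,P): not NE [P1→C gives 9>3; P2→R gives 7>4]
(A,Q): not NE [P2→R gives 7>3]
(A,R): not NE [P1→B gives 9>4]
(B,P): NE
(B,Q): not NE [P1→A gives 8>1; P2→P gives 9>7]
(B,R): not NE [P2→P gives 9>8]
(C,P): not NE [P2→Q gives 6>5]
(C,Q): not NE [P1→A gives 8>3]
(C,R): not NE [P1→B gives 9>7; P2→Q gives 6>3]
(D,P): not NE [P1→C gives 9>0; P2→R gives 4>1]
(D,Q): not NE [P1→A gives 8>4; P2→R gives 4>2]
(D,R): not NE [P1→B gives 9>2]

PSNE = {(B,P)}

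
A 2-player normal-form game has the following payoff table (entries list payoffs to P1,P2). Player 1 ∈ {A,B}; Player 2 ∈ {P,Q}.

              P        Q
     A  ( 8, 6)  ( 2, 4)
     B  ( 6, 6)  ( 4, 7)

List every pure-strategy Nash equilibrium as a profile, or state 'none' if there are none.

(A,P): NE
(A,Q): not NE [P1→B gives 4>2; P2→P gives 6>4]
(B,P): not NE [P1→A gives 8>6; P2→Q gives 7>6]
(B,Q): NE

NE set: (A,P), (B,Q)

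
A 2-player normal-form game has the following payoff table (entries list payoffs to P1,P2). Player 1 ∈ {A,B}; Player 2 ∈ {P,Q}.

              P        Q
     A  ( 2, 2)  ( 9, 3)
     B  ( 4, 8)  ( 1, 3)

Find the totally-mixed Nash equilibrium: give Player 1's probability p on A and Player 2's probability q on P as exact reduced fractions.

P1 indiff ⇒ q·2+(1-q)·9 = q·4+(1-q)·1 ⇒ q(-2) = (1-q)(-8) ⇒ q = 4/5
P2 indiff ⇒ p·2+(1-p)·8 = p·3+(1-p)·3 ⇒ p(-1) = (1-p)(-5) ⇒ p = 5/6

(p,q) = (5/6, 4/5)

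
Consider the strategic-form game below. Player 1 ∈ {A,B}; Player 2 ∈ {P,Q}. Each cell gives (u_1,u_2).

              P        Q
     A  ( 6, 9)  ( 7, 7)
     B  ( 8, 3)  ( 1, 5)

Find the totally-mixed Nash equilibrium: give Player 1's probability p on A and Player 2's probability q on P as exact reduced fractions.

P1 indiff ⇒ q·6+(1-q)·7 = q·8+(1-q)·1 ⇒ q(-2) = (1-q)(-6) ⇒ q = 3/4
P2 indiff ⇒ p·9+(1-p)·3 = p·7+(1-p)·5 ⇒ p(2) = (1-p)(2) ⇒ p = 1/2

(p,q) = (1/2, 3/4)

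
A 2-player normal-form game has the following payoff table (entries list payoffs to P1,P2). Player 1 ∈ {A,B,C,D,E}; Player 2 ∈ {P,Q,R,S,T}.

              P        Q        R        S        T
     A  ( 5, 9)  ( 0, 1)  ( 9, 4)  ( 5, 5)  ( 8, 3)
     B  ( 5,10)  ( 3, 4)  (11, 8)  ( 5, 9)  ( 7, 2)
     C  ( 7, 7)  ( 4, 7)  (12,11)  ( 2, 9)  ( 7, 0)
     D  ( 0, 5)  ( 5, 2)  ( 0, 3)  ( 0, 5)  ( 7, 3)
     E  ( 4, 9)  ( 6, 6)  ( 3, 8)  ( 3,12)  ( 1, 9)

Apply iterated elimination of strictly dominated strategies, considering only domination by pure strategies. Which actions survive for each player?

Remaining: P1:{A,B,C} P2:{P,R,S}

P2 drop Q (R beats it: A:4>1 B:8>4 C:11>7 D:3>2 E:8>6)
P1 drop D (A beats it: P:5>0 R:9>0 S:5>0 T:8>7)
P1 drop E (A beats it: P:5>4 R:9>3 S:5>3 T:8>1)
P2 drop T (P beats it: A:9>3 B:10>2 C:7>0)
P1→{A,B,C} P2→{P,R,S}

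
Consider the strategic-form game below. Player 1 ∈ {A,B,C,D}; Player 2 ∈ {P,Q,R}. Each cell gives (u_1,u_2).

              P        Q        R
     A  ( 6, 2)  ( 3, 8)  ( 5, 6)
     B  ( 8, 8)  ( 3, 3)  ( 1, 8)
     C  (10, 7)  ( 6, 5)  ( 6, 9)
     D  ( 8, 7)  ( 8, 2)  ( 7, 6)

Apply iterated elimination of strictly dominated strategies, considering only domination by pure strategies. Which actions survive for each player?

IESDS → P1:{C,D} P2:{P,R}

P1 drop A (C beats it: P:10>6 Q:6>3 R:6>5)
P1 drop B (C beats it: P:10>8 Q:6>3 R:6>1)
P2 drop Q (P beats it: C:7>5 D:7>2)
P1→{C,D} P2→{P,R}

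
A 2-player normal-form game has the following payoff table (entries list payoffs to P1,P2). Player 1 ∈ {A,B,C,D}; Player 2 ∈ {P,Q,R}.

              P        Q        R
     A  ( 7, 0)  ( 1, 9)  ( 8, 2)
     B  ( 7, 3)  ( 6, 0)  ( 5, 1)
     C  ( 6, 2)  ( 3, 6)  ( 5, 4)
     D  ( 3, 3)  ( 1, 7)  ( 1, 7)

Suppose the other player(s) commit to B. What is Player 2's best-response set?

u_2(P vs B) = 3
u_2(Q vs B) = 0
u_2(R vs B) = 1
max payoff 3 at {P}

P2 best: {P}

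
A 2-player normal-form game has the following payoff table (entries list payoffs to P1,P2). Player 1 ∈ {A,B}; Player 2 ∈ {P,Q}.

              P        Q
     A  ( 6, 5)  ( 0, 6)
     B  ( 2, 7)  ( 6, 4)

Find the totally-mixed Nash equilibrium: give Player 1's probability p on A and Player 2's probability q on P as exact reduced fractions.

P1 mixes 3/4 on A; P2 mixes 3/5 on P

P1 indiff ⇒ q·6+(1-q)·0 = q·2+(1-q)·6 ⇒ q(4) = (1-q)(6) ⇒ q = 3/5
P2 indiff ⇒ p·5+(1-p)·7 = p·6+(1-p)·4 ⇒ p(-1) = (1-p)(-3) ⇒ p = 3/4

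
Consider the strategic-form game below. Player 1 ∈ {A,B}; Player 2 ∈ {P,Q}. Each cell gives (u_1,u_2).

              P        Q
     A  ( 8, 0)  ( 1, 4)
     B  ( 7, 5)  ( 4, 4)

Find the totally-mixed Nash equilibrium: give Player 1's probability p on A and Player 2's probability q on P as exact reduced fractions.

P1 indiff ⇒ q·8+(1-q)·1 = q·7+(1-q)·4 ⇒ q(1) = (1-q)(3) ⇒ q = 3/4
P2 indiff ⇒ p·0+(1-p)·5 = p·4+(1-p)·4 ⇒ p(-4) = (1-p)(-1) ⇒ p = 1/5

P1 mixes 1/5 on A; P2 mixes 3/4 on P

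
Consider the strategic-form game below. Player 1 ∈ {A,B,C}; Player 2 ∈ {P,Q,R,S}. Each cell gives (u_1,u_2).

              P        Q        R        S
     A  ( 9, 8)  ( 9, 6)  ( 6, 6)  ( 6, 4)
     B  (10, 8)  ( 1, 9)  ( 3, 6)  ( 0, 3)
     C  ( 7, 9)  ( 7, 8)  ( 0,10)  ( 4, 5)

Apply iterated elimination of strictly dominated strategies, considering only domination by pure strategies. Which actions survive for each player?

Remaining: P1:{A,B} P2:{P,Q}

P1 drop C (A beats it: P:9>7 Q:9>7 R:6>0 S:6>4)
P2 drop R (P beats it: A:8>6 B:8>6)
P2 drop S (P beats it: A:8>4 B:8>3)
P1→{A,B} P2→{P,Q}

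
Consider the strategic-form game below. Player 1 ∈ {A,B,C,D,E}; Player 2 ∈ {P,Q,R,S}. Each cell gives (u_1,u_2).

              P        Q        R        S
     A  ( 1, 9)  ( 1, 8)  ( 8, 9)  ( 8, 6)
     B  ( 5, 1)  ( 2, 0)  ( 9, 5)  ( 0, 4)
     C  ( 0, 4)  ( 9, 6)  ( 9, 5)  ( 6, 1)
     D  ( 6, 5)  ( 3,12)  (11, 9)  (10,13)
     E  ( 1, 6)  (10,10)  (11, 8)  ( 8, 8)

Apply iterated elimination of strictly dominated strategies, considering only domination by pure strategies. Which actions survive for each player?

P1 drop A (D beats it: P:6>1 Q:3>1 R:11>8 S:10>8)
P1 drop B (D beats it: P:6>5 Q:3>2 R:11>9 S:10>0)
P1 drop C (E beats it: P:1>0 Q:10>9 R:11>9 S:8>6)
P2 drop P (Q beats it: D:12>5 E:10>6)
P2 drop R (Q beats it: D:12>9 E:10>8)
P1→{D,E} P2→{Q,S}

Remaining: P1:{D,E} P2:{Q,S}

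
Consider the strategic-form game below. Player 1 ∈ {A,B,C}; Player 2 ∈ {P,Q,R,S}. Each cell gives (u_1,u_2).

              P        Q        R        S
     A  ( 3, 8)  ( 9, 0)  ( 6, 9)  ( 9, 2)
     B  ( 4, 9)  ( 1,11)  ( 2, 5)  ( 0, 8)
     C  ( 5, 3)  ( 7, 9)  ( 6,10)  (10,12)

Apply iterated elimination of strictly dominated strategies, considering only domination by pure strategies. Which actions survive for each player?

P1 drop B (C beats it: P:5>4 Q:7>1 R:6>2 S:10>0)
P2 drop P (R beats it: A:9>8 C:10>3)
P2 drop Q (R beats it: A:9>0 C:10>9)
P1→{A,C} P2→{R,S}

IESDS → P1:{A,C} P2:{R,S}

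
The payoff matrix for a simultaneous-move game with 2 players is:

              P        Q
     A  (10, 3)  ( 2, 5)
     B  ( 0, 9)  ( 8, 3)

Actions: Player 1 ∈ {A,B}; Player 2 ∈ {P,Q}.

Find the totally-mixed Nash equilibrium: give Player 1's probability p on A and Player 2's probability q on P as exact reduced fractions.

(p,q) = (3/4, 3/8)

P1 indiff ⇒ q·10+(1-q)·2 = q·0+(1-q)·8 ⇒ q(10) = (1-q)(6) ⇒ q = 3/8
P2 indiff ⇒ p·3+(1-p)·9 = p·5+(1-p)·3 ⇒ p(-2) = (1-p)(-6) ⇒ p = 3/4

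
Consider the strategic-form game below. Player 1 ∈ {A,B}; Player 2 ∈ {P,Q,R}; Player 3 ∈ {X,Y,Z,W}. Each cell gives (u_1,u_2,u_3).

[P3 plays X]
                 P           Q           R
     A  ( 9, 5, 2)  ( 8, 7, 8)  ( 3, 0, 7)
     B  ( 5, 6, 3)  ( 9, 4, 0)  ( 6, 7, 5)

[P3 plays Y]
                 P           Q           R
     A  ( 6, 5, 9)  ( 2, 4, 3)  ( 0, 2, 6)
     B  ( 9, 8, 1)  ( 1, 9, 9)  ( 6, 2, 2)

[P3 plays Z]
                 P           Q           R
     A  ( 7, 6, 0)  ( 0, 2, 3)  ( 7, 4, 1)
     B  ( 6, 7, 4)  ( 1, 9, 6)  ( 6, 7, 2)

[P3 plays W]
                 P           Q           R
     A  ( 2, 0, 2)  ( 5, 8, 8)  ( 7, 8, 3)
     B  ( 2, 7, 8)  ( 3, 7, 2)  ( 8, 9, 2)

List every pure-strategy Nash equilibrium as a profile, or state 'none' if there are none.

PSNE = {(A,Q,W), (B,R,X)}

(A,P,X): not NE [P2→Q gives 7>5; P3→Y gives 9>2]
(A,P,Y): not NE [P1→B gives 9>6]
(A,P,Z): not NE [P3→Y gives 9>0]
(A,P,W): not NE [P2→R gives 8>0; P3→Y gives 9>2]
(A,Q,X): not NE [P1→B gives 9>8]
(A,Q,Y): not NE [P2→P gives 5>4; P3→W gives 8>3]
(A,Q,Z): not NE [P1→B gives 1>0; P2→P gives 6>2; P3→W gives 8>3]
(A,Q,W): NE
(A,R,X): not NE [P1→B gives 6>3; P2→Q gives 7>0]
(A,R,Y): not NE [P1→B gives 6>0; P2→P gives 5>2; P3→X gives 7>6]
(A,R,Z): not NE [P2→P gives 6>4; P3→X gives 7>1]
(A,R,W): not NE [P1→B gives 8>7; P3→X gives 7>3]
(B,P,X): not NE [P1→A gives 9>5; P2→R gives 7>6; P3→W gives 8>3]
(B,P,Y): not NE [P2→Q gives 9>8; P3→W gives 8>1]
(B,P,Z): not NE [P1→A gives 7>6; P2→Q gives 9>7; P3→W gives 8>4]
(B,P,W): not NE [P2→R gives 9>7]
(B,Q,X): not NE [P2→R gives 7>4; P3→Y gives 9>0]
(B,Q,Y): not NE [P1→A gives 2>1]
(B,Q,Z): not NE [P3→Y gives 9>6]
(B,Q,W): not NE [P1→A gives 5>3; P2→R gives 9>7; P3→Y gives 9>2]
(B,R,X): NE
(B,R,Y): not NE [P2→Q gives 9>2; P3→X gives 5>2]
(B,R,Z): not NE [P1→A gives 7>6; P2→Q gives 9>7; P3→X gives 5>2]
(B,R,W): not NE [P3→X gives 5>2]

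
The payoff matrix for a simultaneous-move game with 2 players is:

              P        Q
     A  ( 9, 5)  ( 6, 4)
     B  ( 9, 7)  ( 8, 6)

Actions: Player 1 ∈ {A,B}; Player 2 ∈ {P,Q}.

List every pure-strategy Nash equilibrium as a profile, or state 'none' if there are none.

PSNE = {(A,P), (B,P)}

(A,P): NE
(A,Q): not NE [P1→B gives 8>6; P2→P gives 5>4]
(B,P): NE
(B,Q): not NE [P2→P gives 7>6]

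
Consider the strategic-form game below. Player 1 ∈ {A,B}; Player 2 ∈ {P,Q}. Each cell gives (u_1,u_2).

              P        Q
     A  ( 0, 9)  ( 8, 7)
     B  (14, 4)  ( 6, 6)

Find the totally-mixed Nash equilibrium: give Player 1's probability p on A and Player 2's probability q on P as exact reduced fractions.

(p,q) = (1/2, 1/8)

P1 indiff ⇒ q·0+(1-q)·8 = q·14+(1-q)·6 ⇒ q(-14) = (1-q)(-2) ⇒ q = 1/8
P2 indiff ⇒ p·9+(1-p)·4 = p·7+(1-p)·6 ⇒ p(2) = (1-p)(2) ⇒ p = 1/2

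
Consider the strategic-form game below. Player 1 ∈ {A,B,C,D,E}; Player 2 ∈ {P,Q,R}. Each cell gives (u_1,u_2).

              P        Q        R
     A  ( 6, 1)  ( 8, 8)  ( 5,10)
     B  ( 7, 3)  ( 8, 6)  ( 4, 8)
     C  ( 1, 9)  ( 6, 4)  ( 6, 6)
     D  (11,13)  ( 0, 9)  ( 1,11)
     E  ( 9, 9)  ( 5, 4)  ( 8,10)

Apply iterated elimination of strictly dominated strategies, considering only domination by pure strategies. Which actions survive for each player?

P2 drop Q (R beats it: A:10>8 B:8>6 C:6>4 D:11>9 E:10>4)
P1 drop A (E beats it: P:9>6 R:8>5)
P1 drop B (E beats it: P:9>7 R:8>4)
P1 drop C (E beats it: P:9>1 R:8>6)
P1→{D,E} P2→{P,R}

Remaining: P1:{D,E} P2:{P,R}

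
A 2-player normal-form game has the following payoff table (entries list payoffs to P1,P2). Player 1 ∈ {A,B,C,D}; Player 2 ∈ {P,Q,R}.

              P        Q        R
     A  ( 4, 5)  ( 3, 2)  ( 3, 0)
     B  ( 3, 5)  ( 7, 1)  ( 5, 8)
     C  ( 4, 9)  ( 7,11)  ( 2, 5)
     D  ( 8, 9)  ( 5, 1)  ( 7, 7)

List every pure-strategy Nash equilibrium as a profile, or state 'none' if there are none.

(A,P): not NE [P1→D gives 8>4]
(A,Q): not NE [P1→C gives 7>3; P2→P gives 5>2]
(A,R): not NE [P1→D gives 7>3; P2→P gives 5>0]
(B,P): not NE [P1→D gives 8>3; P2→R gives 8>5]
(B,Q): not NE [P2→R gives 8>1]
(B,R): not NE [P1→D gives 7>5]
(C,P): not NE [P1→D gives 8>4; P2→Q gives 11>9]
(C,Q): NE
(C,R): not NE [P1→D gives 7>2; P2→Q gives 11>5]
(D,P): NE
(D,Q): not NE [P1→C gives 7>5; P2→P gives 9>1]
(D,R): not NE [P2→P gives 9>7]

NE set: (C,Q), (D,P)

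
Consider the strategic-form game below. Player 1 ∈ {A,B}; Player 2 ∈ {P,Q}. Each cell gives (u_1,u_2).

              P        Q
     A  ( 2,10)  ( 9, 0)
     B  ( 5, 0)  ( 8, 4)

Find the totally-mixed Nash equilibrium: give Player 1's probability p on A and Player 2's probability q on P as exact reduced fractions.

P1 indiff ⇒ q·2+(1-q)·9 = q·5+(1-q)·8 ⇒ q(-3) = (1-q)(-1) ⇒ q = 1/4
P2 indiff ⇒ p·10+(1-p)·0 = p·0+(1-p)·4 ⇒ p(10) = (1-p)(4) ⇒ p = 2/7

(p,q) = (2/7, 1/4)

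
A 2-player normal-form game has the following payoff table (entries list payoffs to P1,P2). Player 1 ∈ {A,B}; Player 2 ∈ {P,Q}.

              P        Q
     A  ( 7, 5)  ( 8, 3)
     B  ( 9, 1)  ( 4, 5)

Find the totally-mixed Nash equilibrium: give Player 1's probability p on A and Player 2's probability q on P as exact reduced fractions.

P1 indiff ⇒ q·7+(1-q)·8 = q·9+(1-q)·4 ⇒ q(-2) = (1-q)(-4) ⇒ q = 2/3
P2 indiff ⇒ p·5+(1-p)·1 = p·3+(1-p)·5 ⇒ p(2) = (1-p)(4) ⇒ p = 2/3

p=2/3, q=2/3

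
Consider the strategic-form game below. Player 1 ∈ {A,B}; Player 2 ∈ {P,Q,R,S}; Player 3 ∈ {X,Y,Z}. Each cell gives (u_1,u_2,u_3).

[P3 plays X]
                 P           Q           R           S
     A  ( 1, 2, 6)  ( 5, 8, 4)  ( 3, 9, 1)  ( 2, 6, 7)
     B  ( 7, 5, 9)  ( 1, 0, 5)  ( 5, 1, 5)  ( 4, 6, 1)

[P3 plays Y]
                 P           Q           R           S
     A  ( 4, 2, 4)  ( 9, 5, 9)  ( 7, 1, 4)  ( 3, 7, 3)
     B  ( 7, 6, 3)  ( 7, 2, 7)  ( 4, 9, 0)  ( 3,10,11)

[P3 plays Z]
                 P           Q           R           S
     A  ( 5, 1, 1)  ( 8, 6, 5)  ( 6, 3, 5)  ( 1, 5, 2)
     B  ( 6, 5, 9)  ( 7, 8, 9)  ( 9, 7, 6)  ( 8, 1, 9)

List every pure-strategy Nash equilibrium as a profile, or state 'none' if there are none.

(A,P,X): not NE [P1→B gives 7>1; P2→R gives 9>2]
(A,P,Y): not NE [P1→B gives 7>4; P2→S gives 7>2; P3→X gives 6>4]
(A,P,Z): not NE [P1→B gives 6>5; P2→Q gives 6>1; P3→X gives 6>1]
(A,Q,X): not NE [P2→R gives 9>8; P3→Y gives 9>4]
(A,Q,Y): not NE [P2→S gives 7>5]
(A,Q,Z): not NE [P3→Y gives 9>5]
(A,R,X): not NE [P1→B gives 5>3; P3→Z gives 5>1]
(A,R,Y): not NE [P2→S gives 7>1; P3→Z gives 5>4]
(A,R,Z): not NE [P1→B gives 9>6; P2→Q gives 6>3]
(A,S,X): not NE [P1→B gives 4>2; P2→R gives 9>6]
(A,S,Y): not NE [P3→X gives 7>3]
(A,S,Z): not NE [P1→B gives 8>1; P2→Q gives 6>5; P3→X gives 7>2]
(B,P,X): not NE [P2→S gives 6>5]
(B,P,Y): not NE [P2→S gives 10>6; P3→Z gives 9>3]
(B,P,Z): not NE [P2→Q gives 8>5]
(B,Q,X): not NE [P1→A gives 5>1; P2→S gives 6>0; P3→Z gives 9>5]
(B,Q,Y): not NE [P1→A gives 9>7; P2→S gives 10>2; P3→Z gives 9>7]
(B,Q,Z): not NE [P1→A gives 8>7]
(B,R,X): not NE [P2→S gives 6>1; P3→Z gives 6>5]
(B,R,Y): not NE [P1→A gives 7>4; P2→S gives 10>9; P3→Z gives 6>0]
(B,R,Z): not NE [P2→Q gives 8>7]
(B,S,X): not NE [P3→Y gives 11>1]
(B,S,Y): NE
(B,S,Z): not NE [P2→Q gives 8>1; P3→Y gives 11>9]

PSNE = {(B,S,Y)}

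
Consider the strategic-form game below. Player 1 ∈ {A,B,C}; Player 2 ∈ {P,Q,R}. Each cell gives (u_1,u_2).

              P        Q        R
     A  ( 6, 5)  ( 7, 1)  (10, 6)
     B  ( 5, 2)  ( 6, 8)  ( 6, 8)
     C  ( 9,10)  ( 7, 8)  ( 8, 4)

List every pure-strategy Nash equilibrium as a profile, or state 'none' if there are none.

(A,P): not NE [P1→C gives 9>6; P2→R gives 6>5]
(A,Q): not NE [P2→R gives 6>1]
(A,R): NE
(B,P): not NE [P1→C gives 9>5; P2→R gives 8>2]
(B,Q): not NE [P1→C gives 7>6]
(B,R): not NE [P1→A gives 10>6]
(C,P): NE
(C,Q): not NE [P2→P gives 10>8]
(C,R): not NE [P1→A gives 10>8; P2→P gives 10>4]

PSNE = {(A,R), (C,P)}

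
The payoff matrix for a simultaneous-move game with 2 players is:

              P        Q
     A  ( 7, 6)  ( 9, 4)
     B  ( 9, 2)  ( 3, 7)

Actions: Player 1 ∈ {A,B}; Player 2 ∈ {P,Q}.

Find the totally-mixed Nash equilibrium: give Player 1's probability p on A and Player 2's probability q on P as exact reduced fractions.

P1 mixes 5/7 on A; P2 mixes 3/4 on P

P1 indiff ⇒ q·7+(1-q)·9 = q·9+(1-q)·3 ⇒ q(-2) = (1-q)(-6) ⇒ q = 3/4
P2 indiff ⇒ p·6+(1-p)·2 = p·4+(1-p)·7 ⇒ p(2) = (1-p)(5) ⇒ p = 5/7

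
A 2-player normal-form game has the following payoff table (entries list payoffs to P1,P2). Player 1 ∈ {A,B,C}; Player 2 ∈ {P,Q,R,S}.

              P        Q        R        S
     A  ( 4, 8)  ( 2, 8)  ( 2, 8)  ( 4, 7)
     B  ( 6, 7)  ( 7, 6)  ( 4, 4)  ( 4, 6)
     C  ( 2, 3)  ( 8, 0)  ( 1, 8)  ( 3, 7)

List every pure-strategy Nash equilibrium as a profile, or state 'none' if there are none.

Nash profiles: (B,P)

(A,P): not NE [P1→B gives 6>4]
(A,Q): not NE [P1→C gives 8>2]
(A,R): not NE [P1→B gives 4>2]
(A,S): not NE [P2→R gives 8>7]
(B,P): NE
(B,Q): not NE [P1→C gives 8>7; P2→P gives 7>6]
(B,R): not NE [P2→P gives 7>4]
(B,S): not NE [P2→P gives 7>6]
(C,P): not NE [P1→B gives 6>2; P2→R gives 8>3]
(C,Q): not NE [P2→R gives 8>0]
(C,R): not NE [P1→B gives 4>1]
(C,S): not NE [P1→B gives 4>3; P2→R gives 8>7]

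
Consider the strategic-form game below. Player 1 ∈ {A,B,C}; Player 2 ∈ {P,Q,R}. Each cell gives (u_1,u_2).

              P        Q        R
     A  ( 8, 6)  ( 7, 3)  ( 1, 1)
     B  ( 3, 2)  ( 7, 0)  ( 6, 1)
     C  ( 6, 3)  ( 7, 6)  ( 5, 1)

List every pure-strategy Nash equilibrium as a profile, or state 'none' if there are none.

(A,P): NE
(A,Q): not NE [P2→P gives 6>3]
(A,R): not NE [P1→B gives 6>1; P2→P gives 6>1]
(B,P): not NE [P1→A gives 8>3]
(B,Q): not NE [P2→P gives 2>0]
(B,R): not NE [P2→P gives 2>1]
(C,P): not NE [P1→A gives 8>6; P2→Q gives 6>3]
(C,Q): NE
(C,R): not NE [P1→B gives 6>5; P2→Q gives 6>1]

Nash profiles: (A,P), (C,Q)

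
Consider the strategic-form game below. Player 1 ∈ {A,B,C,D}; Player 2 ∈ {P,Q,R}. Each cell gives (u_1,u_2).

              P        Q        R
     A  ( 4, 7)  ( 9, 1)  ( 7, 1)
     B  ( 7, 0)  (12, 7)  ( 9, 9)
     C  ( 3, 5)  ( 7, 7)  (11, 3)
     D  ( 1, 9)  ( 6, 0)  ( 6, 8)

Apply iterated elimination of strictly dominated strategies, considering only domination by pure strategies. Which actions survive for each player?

IESDS → P1:{B,C} P2:{Q,R}

P1 drop A (B beats it: P:7>4 Q:12>9 R:9>7)
P1 drop D (B beats it: P:7>1 Q:12>6 R:9>6)
P2 drop P (Q beats it: B:7>0 C:7>5)
P1→{B,C} P2→{Q,R}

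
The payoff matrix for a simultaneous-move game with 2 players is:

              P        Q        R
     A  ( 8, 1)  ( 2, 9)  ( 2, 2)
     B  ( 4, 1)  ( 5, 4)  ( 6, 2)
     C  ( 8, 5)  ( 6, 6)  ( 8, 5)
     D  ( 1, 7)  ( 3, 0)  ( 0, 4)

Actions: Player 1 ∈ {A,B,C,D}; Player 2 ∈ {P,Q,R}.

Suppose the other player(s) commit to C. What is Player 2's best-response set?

BR_2 = {Q}

u_2(P vs C) = 5
u_2(Q vs C) = 6
u_2(R vs C) = 5
max payoff 6 at {Q}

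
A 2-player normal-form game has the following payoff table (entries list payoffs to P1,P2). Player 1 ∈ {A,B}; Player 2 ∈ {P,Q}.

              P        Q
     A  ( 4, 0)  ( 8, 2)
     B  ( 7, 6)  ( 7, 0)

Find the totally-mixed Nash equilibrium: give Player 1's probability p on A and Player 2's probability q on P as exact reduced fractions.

P1 indiff ⇒ q·4+(1-q)·8 = q·7+(1-q)·7 ⇒ q(-3) = (1-q)(-1) ⇒ q = 1/4
P2 indiff ⇒ p·0+(1-p)·6 = p·2+(1-p)·0 ⇒ p(-2) = (1-p)(-6) ⇒ p = 3/4

p=3/4, q=1/4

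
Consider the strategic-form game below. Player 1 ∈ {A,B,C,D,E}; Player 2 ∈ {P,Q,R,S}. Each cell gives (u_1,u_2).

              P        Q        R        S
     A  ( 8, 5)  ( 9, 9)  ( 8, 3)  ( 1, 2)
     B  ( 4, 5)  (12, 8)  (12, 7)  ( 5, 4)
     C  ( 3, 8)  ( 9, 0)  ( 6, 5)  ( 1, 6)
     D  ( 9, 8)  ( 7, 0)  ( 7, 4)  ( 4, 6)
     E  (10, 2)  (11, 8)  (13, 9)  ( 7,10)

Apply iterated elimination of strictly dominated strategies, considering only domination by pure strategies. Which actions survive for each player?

P1 drop A (E beats it: P:10>8 Q:11>9 R:13>8 S:7>1)
P1 drop C (B beats it: P:4>3 Q:12>9 R:12>6 S:5>1)
P1 drop D (E beats it: P:10>9 Q:11>7 R:13>7 S:7>4)
P2 drop P (Q beats it: B:8>5 E:8>2)
P1→{B,E} P2→{Q,R,S}

IESDS → P1:{B,E} P2:{Q,R,S}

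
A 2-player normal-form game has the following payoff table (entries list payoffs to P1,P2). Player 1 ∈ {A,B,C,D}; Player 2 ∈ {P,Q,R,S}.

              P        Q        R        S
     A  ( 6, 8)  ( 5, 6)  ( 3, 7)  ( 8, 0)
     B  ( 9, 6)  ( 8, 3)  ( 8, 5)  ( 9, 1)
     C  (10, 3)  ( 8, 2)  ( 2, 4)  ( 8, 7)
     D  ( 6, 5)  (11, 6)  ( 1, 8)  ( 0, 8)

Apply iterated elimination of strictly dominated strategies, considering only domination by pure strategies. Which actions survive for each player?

P1 drop A (B beats it: P:9>6 Q:8>5 R:8>3 S:9>8)
P2 drop Q (R beats it: B:5>3 C:4>2 D:8>6)
P1 drop D (B beats it: P:9>6 R:8>1 S:9>0)
P1→{B,C} P2→{P,R,S}

Survivors P1:{B,C} P2:{P,R,S}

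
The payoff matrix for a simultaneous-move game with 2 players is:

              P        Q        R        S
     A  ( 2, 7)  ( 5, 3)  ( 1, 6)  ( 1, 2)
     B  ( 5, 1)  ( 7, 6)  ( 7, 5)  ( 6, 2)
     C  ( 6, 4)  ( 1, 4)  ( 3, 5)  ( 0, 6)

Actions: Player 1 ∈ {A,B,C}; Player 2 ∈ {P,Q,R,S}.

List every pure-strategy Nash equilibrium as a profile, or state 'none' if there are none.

PSNE = {(B,Q)}

(A,P): not NE [P1→C gives 6>2]
(A,Q): not NE [P1→B gives 7>5; P2→P gives 7>3]
(A,R): not NE [P1→B gives 7>1; P2→P gives 7>6]
(A,S): not NE [P1→B gives 6>1; P2→P gives 7>2]
(B,P): not NE [P1→C gives 6>5; P2→Q gives 6>1]
(B,Q): NE
(B,R): not NE [P2→Q gives 6>5]
(B,S): not NE [P2→Q gives 6>2]
(C,P): not NE [P2→S gives 6>4]
(C,Q): not NE [P1→B gives 7>1; P2→S gives 6>4]
(C,R): not NE [P1→B gives 7>3; P2→S gives 6>5]
(C,S): not NE [P1→B gives 6>0]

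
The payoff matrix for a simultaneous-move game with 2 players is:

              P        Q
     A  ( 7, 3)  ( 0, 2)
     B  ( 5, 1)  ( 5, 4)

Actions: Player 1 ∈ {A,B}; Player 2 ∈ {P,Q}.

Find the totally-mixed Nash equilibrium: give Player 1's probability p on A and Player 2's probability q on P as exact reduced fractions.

(p,q) = (3/4, 5/7)

P1 indiff ⇒ q·7+(1-q)·0 = q·5+(1-q)·5 ⇒ q(2) = (1-q)(5) ⇒ q = 5/7
P2 indiff ⇒ p·3+(1-p)·1 = p·2+(1-p)·4 ⇒ p(1) = (1-p)(3) ⇒ p = 3/4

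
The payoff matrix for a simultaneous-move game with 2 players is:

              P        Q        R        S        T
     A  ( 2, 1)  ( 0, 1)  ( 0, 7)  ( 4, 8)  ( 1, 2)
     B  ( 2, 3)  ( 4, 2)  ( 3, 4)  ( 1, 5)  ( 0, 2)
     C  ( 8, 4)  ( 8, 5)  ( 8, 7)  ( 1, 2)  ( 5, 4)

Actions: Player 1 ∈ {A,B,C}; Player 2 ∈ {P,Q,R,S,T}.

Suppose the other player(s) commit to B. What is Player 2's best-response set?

P2 best: {S}

u_2(P vs B) = 3
u_2(Q vs B) = 2
u_2(R vs B) = 4
u_2(S vs B) = 5
u_2(T vs B) = 2
max payoff 5 at {S}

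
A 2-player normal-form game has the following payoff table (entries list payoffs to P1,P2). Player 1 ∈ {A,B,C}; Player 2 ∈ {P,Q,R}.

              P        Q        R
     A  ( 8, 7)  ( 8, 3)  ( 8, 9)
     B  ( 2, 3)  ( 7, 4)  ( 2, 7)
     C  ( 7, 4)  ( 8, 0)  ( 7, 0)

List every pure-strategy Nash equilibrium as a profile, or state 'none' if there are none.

(A,P): not NE [P2→R gives 9>7]
(A,Q): not NE [P2→R gives 9>3]
(A,R): NE
(B,P): not NE [P1→A gives 8>2; P2→R gives 7>3]
(B,Q): not NE [P1→C gives 8>7; P2→R gives 7>4]
(B,R): not NE [P1→A gives 8>2]
(C,P): not NE [P1→A gives 8>7]
(C,Q): not NE [P2→P gives 4>0]
(C,R): not NE [P1→A gives 8>7; P2→P gives 4>0]

PSNE = {(A,R)}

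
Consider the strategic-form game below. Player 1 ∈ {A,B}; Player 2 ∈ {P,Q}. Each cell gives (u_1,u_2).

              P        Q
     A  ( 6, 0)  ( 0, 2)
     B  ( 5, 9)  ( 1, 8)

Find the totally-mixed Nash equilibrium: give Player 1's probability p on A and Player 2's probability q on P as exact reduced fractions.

P1 indiff ⇒ q·6+(1-q)·0 = q·5+(1-q)·1 ⇒ q(1) = (1-q)(1) ⇒ q = 1/2
P2 indiff ⇒ p·0+(1-p)·9 = p·2+(1-p)·8 ⇒ p(-2) = (1-p)(-1) ⇒ p = 1/3

(p,q) = (1/3, 1/2)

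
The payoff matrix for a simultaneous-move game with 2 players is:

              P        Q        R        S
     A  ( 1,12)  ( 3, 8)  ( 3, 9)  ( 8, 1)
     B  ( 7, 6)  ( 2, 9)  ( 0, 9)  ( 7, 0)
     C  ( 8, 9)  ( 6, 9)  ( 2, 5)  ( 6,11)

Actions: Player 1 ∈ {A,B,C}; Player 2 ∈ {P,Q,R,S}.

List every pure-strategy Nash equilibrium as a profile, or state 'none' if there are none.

(A,P): not NE [P1→C gives 8>1]
(A,Q): not NE [P1→C gives 6>3; P2→P gives 12>8]
(A,R): not NE [P2→P gives 12>9]
(A,S): not NE [P2→P gives 12>1]
(B,P): not NE [P1→C gives 8>7; P2→R gives 9>6]
(B,Q): not NE [P1→C gives 6>2]
(B,R): not NE [P1→A gives 3>0]
(B,S): not NE [P1→A gives 8>7; P2→R gives 9>0]
(C,P): not NE [P2→S gives 11>9]
(C,Q): not NE [P2→S gives 11>9]
(C,R): not NE [P1→A gives 3>2; P2→S gives 11>5]
(C,S): not NE [P1→A gives 8>6]

Equilibria: none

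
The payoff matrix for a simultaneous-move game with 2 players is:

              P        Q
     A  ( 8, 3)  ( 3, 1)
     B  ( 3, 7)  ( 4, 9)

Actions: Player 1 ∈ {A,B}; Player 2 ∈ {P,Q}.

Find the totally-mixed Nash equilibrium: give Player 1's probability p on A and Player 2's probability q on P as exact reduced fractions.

P1 indiff ⇒ q·8+(1-q)·3 = q·3+(1-q)·4 ⇒ q(5) = (1-q)(1) ⇒ q = 1/6
P2 indiff ⇒ p·3+(1-p)·7 = p·1+(1-p)·9 ⇒ p(2) = (1-p)(2) ⇒ p = 1/2

(p,q) = (1/2, 1/6)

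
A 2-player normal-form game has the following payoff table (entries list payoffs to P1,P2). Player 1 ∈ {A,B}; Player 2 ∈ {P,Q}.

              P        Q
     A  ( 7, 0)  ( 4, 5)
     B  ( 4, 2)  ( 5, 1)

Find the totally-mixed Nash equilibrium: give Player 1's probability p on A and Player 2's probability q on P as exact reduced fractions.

P1 indiff ⇒ q·7+(1-q)·4 = q·4+(1-q)·5 ⇒ q(3) = (1-q)(1) ⇒ q = 1/4
P2 indiff ⇒ p·0+(1-p)·2 = p·5+(1-p)·1 ⇒ p(-5) = (1-p)(-1) ⇒ p = 1/6

p=1/6, q=1/4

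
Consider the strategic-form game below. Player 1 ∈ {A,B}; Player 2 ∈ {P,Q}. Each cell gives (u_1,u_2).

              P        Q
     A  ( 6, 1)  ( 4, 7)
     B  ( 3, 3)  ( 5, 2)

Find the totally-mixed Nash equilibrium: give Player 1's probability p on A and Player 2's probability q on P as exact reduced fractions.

(p,q) = (1/7, 1/4)

P1 indiff ⇒ q·6+(1-q)·4 = q·3+(1-q)·5 ⇒ q(3) = (1-q)(1) ⇒ q = 1/4
P2 indiff ⇒ p·1+(1-p)·3 = p·7+(1-p)·2 ⇒ p(-6) = (1-p)(-1) ⇒ p = 1/7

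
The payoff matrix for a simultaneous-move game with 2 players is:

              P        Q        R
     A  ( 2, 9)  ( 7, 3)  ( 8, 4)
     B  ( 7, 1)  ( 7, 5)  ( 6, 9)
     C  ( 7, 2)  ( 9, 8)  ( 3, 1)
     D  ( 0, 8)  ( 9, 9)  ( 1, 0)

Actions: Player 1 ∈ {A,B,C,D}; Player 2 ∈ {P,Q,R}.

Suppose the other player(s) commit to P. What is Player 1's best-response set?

argmax u_1 = {B,C}

u_1(A vs P) = 2
u_1(B vs P) = 7
u_1(C vs P) = 7
u_1(D vs P) = 0
max payoff 7 at {B,C}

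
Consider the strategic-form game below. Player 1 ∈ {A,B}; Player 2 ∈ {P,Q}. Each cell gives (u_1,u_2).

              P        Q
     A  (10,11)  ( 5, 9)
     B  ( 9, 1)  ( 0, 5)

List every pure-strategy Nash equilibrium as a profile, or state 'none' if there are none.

PSNE = {(A,P)}

(A,P): NE
(A,Q): not NE [P2→P gives 11>9]
(B,P): not NE [P1→A gives 10>9; P2→Q gives 5>1]
(B,Q): not NE [P1→A gives 5>0]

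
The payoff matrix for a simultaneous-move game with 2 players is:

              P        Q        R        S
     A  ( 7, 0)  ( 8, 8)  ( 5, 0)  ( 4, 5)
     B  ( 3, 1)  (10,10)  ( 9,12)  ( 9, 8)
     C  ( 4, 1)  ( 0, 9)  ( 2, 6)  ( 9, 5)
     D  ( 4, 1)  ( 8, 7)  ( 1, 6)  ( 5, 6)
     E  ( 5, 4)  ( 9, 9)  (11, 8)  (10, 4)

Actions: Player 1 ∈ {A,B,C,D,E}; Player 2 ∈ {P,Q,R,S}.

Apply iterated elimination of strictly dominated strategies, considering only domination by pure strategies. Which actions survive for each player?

Survivors P1:{B,E} P2:{Q,R}

P1 drop C (E beats it: P:5>4 Q:9>0 R:11>2 S:10>9)
P1 drop D (E beats it: P:5>4 Q:9>8 R:11>1 S:10>5)
P2 drop P (Q beats it: A:8>0 B:10>1 E:9>4)
P1 drop A (B beats it: Q:10>8 R:9>5 S:9>4)
P2 drop S (Q beats it: B:10>8 E:9>4)
P1→{B,E} P2→{Q,R}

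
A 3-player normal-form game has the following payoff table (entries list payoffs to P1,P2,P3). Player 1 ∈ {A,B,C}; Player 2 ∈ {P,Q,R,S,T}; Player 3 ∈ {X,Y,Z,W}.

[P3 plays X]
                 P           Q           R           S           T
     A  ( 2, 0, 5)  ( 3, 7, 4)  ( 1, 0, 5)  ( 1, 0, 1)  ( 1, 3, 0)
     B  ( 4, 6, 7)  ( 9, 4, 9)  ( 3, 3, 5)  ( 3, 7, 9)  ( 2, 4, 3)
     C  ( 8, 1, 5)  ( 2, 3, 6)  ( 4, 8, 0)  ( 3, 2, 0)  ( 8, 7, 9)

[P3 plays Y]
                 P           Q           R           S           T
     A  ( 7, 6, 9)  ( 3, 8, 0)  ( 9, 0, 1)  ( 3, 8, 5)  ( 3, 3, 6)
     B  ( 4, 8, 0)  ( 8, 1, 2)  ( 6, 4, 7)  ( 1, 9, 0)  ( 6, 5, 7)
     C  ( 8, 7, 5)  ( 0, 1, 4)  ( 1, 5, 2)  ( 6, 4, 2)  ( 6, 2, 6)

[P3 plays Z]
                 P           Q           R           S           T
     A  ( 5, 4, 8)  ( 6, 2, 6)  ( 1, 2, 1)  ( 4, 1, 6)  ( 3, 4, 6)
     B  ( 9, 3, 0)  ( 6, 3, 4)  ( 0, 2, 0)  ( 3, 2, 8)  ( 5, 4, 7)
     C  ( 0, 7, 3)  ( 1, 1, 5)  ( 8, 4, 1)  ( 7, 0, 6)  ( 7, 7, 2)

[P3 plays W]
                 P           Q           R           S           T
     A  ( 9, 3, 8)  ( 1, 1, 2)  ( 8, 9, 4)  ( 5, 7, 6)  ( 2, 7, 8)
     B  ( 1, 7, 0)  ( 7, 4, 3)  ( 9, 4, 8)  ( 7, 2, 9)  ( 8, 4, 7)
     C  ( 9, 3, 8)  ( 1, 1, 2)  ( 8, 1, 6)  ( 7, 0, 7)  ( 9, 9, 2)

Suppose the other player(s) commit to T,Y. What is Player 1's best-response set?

BR_1 = {B,C}

u_1(A vs T,Y) = 3
u_1(B vs T,Y) = 6
u_1(C vs T,Y) = 6
max payoff 6 at {B,C}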